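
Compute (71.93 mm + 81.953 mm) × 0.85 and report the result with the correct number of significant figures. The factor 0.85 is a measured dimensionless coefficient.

71.93 mm + 81.953 mm = 153.883 mm; the sum is limited to 2 decimal places (5 s.f.).
Carrying full precision, 153.883 × 0.85 = 130.80055 mm; 0.85 has 2 s.f., so the result keeps min(5, 2) = 2 s.f.
Rounded to 2 significant figures: 1.3 × 10^2 mm.

1.3 × 10^2 mm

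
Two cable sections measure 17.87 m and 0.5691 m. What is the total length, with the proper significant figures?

18.44 m

17.87 m + 0.5691 m = 18.4391 m.
Addition/subtraction keeps the fewest decimal places: 17.87 → 2 decimal places, 0.5691 → 4 decimal places; limit is 2.
Rounded to 2 decimal places: 18.44 m.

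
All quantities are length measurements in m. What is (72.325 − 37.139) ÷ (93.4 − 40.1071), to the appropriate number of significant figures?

0.660

72.325 − 37.139 = 35.186, limited to 3 d.p. → 5 s.f.; 93.4 − 40.1071 = 53.2929, limited to 1 d.p. → 3 s.f.
Carrying full precision, 35.186 ÷ 53.2929 = 0.660238042966…; keep min(5, 3) = 3 s.f.
Rounded to 3 significant figures: 0.660.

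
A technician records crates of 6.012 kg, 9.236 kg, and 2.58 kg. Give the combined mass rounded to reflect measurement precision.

17.83 kg

6.012 kg + 9.236 kg + 2.58 kg = 17.828 kg.
Addition/subtraction keeps the fewest decimal places: 6.012 → 3 decimal places, 9.236 → 3 decimal places, 2.58 → 2 decimal places; limit is 2.
Rounded to 2 decimal places: 17.83 kg.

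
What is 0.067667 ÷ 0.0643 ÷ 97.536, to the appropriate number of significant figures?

0.0108

0.067667 ÷ 0.0643 ÷ 97.536 = 0.0107894922811…
Multiplication/division keeps the fewest significant figures: 0.067667 → 5 s.f., 0.0643 → 3 s.f., 97.536 → 5 s.f.; limit is 3.
Rounded to 3 significant figures: 0.0108.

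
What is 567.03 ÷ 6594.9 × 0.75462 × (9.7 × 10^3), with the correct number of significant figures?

6.3 × 10^2

567.03 ÷ 6594.9 × 0.75462 × (9.7 × 10^3) = 629.35816046…
Multiplication/division keeps the fewest significant figures: 567.03 → 5 s.f., 6594.9 → 5 s.f., 0.75462 → 5 s.f., 9.7 × 10^3 → 2 s.f.; limit is 2.
Rounded to 2 significant figures: 6.3 × 10^2.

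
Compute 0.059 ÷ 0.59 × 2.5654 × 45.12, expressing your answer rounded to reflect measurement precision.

12

0.059 ÷ 0.59 × 2.5654 × 45.12 = 11.5750848
Multiplication/division keeps the fewest significant figures: 0.059 → 2 s.f., 0.59 → 2 s.f., 2.5654 → 5 s.f., 45.12 → 4 s.f.; limit is 2.
Rounded to 2 significant figures: 12.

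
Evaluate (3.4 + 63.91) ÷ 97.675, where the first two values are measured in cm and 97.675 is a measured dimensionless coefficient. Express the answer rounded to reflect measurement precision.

0.689 cm

3.4 cm + 63.91 cm = 67.31 cm; the sum is limited to 1 decimal place (3 s.f.).
Carrying full precision, 67.31 ÷ 97.675 = 0.689122088559… cm; 97.675 has 5 s.f., so the result keeps min(3, 5) = 3 s.f.
Rounded to 3 significant figures: 0.689 cm.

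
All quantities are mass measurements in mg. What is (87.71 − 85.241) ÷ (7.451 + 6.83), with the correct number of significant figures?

0.173

87.71 − 85.241 = 2.469, limited to 2 d.p. → 3 s.f.; 7.451 + 6.83 = 14.281, limited to 2 d.p. → 4 s.f.
Carrying full precision, 2.469 ÷ 14.281 = 0.172887052727…; keep min(3, 4) = 3 s.f.
Rounded to 3 significant figures: 0.173.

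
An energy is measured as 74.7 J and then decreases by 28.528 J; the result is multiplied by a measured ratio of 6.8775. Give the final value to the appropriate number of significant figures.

318 J

74.7 J − 28.528 J = 46.172 J; the difference is limited to 1 decimal place (3 s.f.).
Carrying full precision, 46.172 × 6.8775 = 317.54793 J; 6.8775 has 5 s.f., so the result keeps min(3, 5) = 3 s.f.
Rounded to 3 significant figures: 318 J.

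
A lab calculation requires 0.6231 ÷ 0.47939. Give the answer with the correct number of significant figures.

1.300

0.6231 ÷ 0.47939 = 1.29977679968…
Multiplication/division keeps the fewest significant figures: 0.6231 → 4 s.f., 0.47939 → 5 s.f.; limit is 4.
Rounded to 4 significant figures: 1.300.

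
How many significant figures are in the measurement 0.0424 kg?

3

0.0424: leading zeros are not significant.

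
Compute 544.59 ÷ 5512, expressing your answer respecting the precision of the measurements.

544.59 ÷ 5512 = 0.0988007982583…
Multiplication/division keeps the fewest significant figures: 544.59 → 5 s.f., 5512 → 4 s.f.; limit is 4.
Rounded to 4 significant figures: 0.09880.

0.09880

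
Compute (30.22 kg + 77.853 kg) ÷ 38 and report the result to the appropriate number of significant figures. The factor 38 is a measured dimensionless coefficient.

2.8 kg

30.22 kg + 77.853 kg = 108.073 kg; the sum is limited to 2 decimal places (5 s.f.).
Carrying full precision, 108.073 ÷ 38 = 2.84402631579… kg; 38 has 2 s.f., so the result keeps min(5, 2) = 2 s.f.
Rounded to 2 significant figures: 2.8 kg.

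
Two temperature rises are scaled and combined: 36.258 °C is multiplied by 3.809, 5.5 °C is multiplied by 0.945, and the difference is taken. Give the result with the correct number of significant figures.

36.258 × 3.809 = 138.106722 → 138.1 °C (4 s.f., last digit at the 10^-1 place).
5.5 × 0.945 = 5.1975 → 5.2 °C (2 s.f., last digit at the 10^-1 place).
Difference: 132.909222 °C; keep the coarser place, 10^-1.
Result: 132.9 °C.

132.9 °C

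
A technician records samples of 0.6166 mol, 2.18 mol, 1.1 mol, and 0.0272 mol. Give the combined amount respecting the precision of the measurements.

0.6166 mol + 2.18 mol + 1.1 mol + 0.0272 mol = 3.9238 mol.
Addition/subtraction keeps the fewest decimal places: 0.6166 → 4 decimal places, 2.18 → 2 decimal places, 1.1 → 1 decimal place, 0.0272 → 4 decimal places; limit is 1.
Rounded to 1 decimal place: 3.9 mol.

3.9 mol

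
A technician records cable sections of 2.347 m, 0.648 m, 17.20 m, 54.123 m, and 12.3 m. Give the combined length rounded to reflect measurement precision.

86.6 m

2.347 m + 0.648 m + 17.20 m + 54.123 m + 12.3 m = 86.618 m.
Addition/subtraction keeps the fewest decimal places: 2.347 → 3 decimal places, 0.648 → 3 decimal places, 17.20 → 2 decimal places, 54.123 → 3 decimal places, 12.3 → 1 decimal place; limit is 1.
Rounded to 1 decimal place: 86.6 m.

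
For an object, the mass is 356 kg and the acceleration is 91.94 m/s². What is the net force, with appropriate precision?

3.27 × 10^4 N

net force = 356 kg × 91.94 m/s² = 32730.64 N.
356 has 3 significant figures; 91.94 has 4.
Division/multiplication keeps the fewest: 3 significant figures.
Rounded: 3.27 × 10^4 N.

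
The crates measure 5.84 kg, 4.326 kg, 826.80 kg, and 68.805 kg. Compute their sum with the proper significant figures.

5.84 kg + 4.326 kg + 826.80 kg + 68.805 kg = 905.771 kg.
Addition/subtraction keeps the fewest decimal places: 5.84 → 2 decimal places, 4.326 → 3 decimal places, 826.80 → 2 decimal places, 68.805 → 3 decimal places; limit is 2.
Rounded to 2 decimal places: 905.77 kg.

905.77 kg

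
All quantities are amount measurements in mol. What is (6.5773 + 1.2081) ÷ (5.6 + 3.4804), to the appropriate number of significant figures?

6.5773 + 1.2081 = 7.7854, limited to 4 d.p. → 5 s.f.; 5.6 + 3.4804 = 9.0804, limited to 1 d.p. → 2 s.f.
Carrying full precision, 7.7854 ÷ 9.0804 = 0.857385137219…; keep min(5, 2) = 2 s.f.
Rounded to 2 significant figures: 0.86.

0.86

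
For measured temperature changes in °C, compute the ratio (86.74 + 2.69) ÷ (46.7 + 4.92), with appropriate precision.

86.74 + 2.69 = 89.43, limited to 2 d.p. → 4 s.f.; 46.7 + 4.92 = 51.62, limited to 1 d.p. → 3 s.f.
Carrying full precision, 89.43 ÷ 51.62 = 1.73246803565…; keep min(4, 3) = 3 s.f.
Rounded to 3 significant figures: 1.73.

1.73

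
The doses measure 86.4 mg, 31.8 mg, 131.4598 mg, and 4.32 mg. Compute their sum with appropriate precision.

254.0 mg

86.4 mg + 31.8 mg + 131.4598 mg + 4.32 mg = 253.9798 mg.
Addition/subtraction keeps the fewest decimal places: 86.4 → 1 decimal place, 31.8 → 1 decimal place, 131.4598 → 4 decimal places, 4.32 → 2 decimal places; limit is 1.
Rounded to 1 decimal place: 254.0 mg.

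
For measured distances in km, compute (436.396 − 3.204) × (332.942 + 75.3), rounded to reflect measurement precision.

436.396 − 3.204 = 433.192, limited to 3 d.p. → 6 s.f.; 332.942 + 75.3 = 408.242, limited to 1 d.p. → 4 s.f.
Carrying full precision, 433.192 × 408.242 = 176847.168464; keep min(6, 4) = 4 s.f.
Rounded to 4 significant figures: 1.768 × 10^5 km².

1.768 × 10^5 km²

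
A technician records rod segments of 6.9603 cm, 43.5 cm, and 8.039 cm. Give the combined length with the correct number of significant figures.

6.9603 cm + 43.5 cm + 8.039 cm = 58.4993 cm.
Addition/subtraction keeps the fewest decimal places: 6.9603 → 4 decimal places, 43.5 → 1 decimal place, 8.039 → 3 decimal places; limit is 1.
Rounded to 1 decimal place: 58.5 cm.

58.5 cm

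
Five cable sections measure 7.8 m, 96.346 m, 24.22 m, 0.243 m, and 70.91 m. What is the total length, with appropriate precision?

7.8 m + 96.346 m + 24.22 m + 0.243 m + 70.91 m = 199.519 m.
Addition/subtraction keeps the fewest decimal places: 7.8 → 1 decimal place, 96.346 → 3 decimal places, 24.22 → 2 decimal places, 0.243 → 3 decimal places, 70.91 → 2 decimal places; limit is 1.
Rounded to 1 decimal place: 199.5 m.

199.5 m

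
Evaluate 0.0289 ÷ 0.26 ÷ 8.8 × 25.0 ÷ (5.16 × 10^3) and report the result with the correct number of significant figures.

0.0289 ÷ 0.26 ÷ 8.8 × 25.0 ÷ (5.16 × 10^3) = 0.0000611972814008…
Multiplication/division keeps the fewest significant figures: 0.0289 → 3 s.f., 0.26 → 2 s.f., 8.8 → 2 s.f., 25.0 → 3 s.f., 5.16 × 10^3 → 3 s.f.; limit is 2.
Rounded to 2 significant figures: 6.1 × 10^-5.

6.1 × 10^-5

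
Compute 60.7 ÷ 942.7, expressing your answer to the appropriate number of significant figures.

0.0644

60.7 ÷ 942.7 = 0.0643895194654…
Multiplication/division keeps the fewest significant figures: 60.7 → 3 s.f., 942.7 → 4 s.f.; limit is 3.
Rounded to 3 significant figures: 0.0644.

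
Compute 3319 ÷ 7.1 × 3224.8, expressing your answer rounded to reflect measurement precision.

1.5 × 10^6

3319 ÷ 7.1 × 3224.8 = 1507480.4507…
Multiplication/division keeps the fewest significant figures: 3319 → 4 s.f., 7.1 → 2 s.f., 3224.8 → 5 s.f.; limit is 2.
Rounded to 2 significant figures: 1.5 × 10^6.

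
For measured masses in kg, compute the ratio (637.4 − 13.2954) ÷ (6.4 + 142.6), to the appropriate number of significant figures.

4.189

637.4 − 13.2954 = 624.1046, limited to 1 d.p. → 4 s.f.; 6.4 + 142.6 = 149.0, limited to 1 d.p. → 4 s.f.
Carrying full precision, 624.1046 ÷ 149.0 = 4.18862147651…; keep min(4, 4) = 4 s.f.
Rounded to 4 significant figures: 4.189.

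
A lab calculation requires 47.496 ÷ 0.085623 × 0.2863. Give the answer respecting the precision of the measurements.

158.8

47.496 ÷ 0.085623 × 0.2863 = 158.813692583…
Multiplication/division keeps the fewest significant figures: 47.496 → 5 s.f., 0.085623 → 5 s.f., 0.2863 → 4 s.f.; limit is 4.
Rounded to 4 significant figures: 158.8.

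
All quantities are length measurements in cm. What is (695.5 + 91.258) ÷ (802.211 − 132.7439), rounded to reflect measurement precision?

695.5 + 91.258 = 786.758, limited to 1 d.p. → 4 s.f.; 802.211 − 132.7439 = 669.4671, limited to 3 d.p. → 6 s.f.
Carrying full precision, 786.758 ÷ 669.4671 = 1.17520039446…; keep min(4, 6) = 4 s.f.
Rounded to 4 significant figures: 1.175.

1.175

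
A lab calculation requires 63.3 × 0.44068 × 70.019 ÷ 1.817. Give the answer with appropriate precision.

63.3 × 0.44068 × 70.019 ÷ 1.817 = 1074.94941433…
Multiplication/division keeps the fewest significant figures: 63.3 → 3 s.f., 0.44068 → 5 s.f., 70.019 → 5 s.f., 1.817 → 4 s.f.; limit is 3.
Rounded to 3 significant figures: 1.07 × 10^3.

1.07 × 10^3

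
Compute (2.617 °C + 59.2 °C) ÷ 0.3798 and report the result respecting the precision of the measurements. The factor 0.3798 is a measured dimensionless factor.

2.617 °C + 59.2 °C = 61.817 °C; the sum is limited to 1 decimal place (3 s.f.).
Carrying full precision, 61.817 ÷ 0.3798 = 162.761979989… °C; 0.3798 has 4 s.f., so the result keeps min(3, 4) = 3 s.f.
Rounded to 3 significant figures: 163 °C.

163 °C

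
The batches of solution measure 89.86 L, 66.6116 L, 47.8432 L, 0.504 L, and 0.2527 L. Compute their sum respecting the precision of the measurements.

205.07 L

89.86 L + 66.6116 L + 47.8432 L + 0.504 L + 0.2527 L = 205.0715 L.
Addition/subtraction keeps the fewest decimal places: 89.86 → 2 decimal places, 66.6116 → 4 decimal places, 47.8432 → 4 decimal places, 0.504 → 3 decimal places, 0.2527 → 4 decimal places; limit is 2.
Rounded to 2 decimal places: 205.07 L.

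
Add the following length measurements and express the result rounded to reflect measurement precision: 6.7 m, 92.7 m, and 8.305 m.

107.7 m

6.7 m + 92.7 m + 8.305 m = 107.705 m.
Addition/subtraction keeps the fewest decimal places: 6.7 → 1 decimal place, 92.7 → 1 decimal place, 8.305 → 3 decimal places; limit is 1.
Rounded to 1 decimal place: 107.7 m.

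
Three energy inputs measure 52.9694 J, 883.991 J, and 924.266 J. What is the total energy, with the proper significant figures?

52.9694 J + 883.991 J + 924.266 J = 1861.2264 J.
Addition/subtraction keeps the fewest decimal places: 52.9694 → 4 decimal places, 883.991 → 3 decimal places, 924.266 → 3 decimal places; limit is 3.
Rounded to 3 decimal places: 1861.226 J.

1861.226 J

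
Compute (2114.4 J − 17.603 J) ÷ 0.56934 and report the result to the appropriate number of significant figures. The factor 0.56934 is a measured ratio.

3682.9 J

2114.4 J − 17.603 J = 2096.797 J; the difference is limited to 1 decimal place (5 s.f.).
Carrying full precision, 2096.797 ÷ 0.56934 = 3682.85558717… J; 0.56934 has 5 s.f., so the result keeps min(5, 5) = 5 s.f.
Rounded to 5 significant figures: 3682.9 J.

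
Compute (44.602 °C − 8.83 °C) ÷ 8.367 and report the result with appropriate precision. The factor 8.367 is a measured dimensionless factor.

4.275 °C

44.602 °C − 8.83 °C = 35.772 °C; the difference is limited to 2 decimal places (4 s.f.).
Carrying full precision, 35.772 ÷ 8.367 = 4.27536751524… °C; 8.367 has 4 s.f., so the result keeps min(4, 4) = 4 s.f.
Rounded to 4 significant figures: 4.275 °C.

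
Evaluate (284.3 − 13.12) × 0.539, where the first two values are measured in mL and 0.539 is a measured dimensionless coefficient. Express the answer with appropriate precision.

146 mL

284.3 mL − 13.12 mL = 271.18 mL; the difference is limited to 1 decimal place (4 s.f.).
Carrying full precision, 271.18 × 0.539 = 146.16602 mL; 0.539 has 3 s.f., so the result keeps min(4, 3) = 3 s.f.
Rounded to 3 significant figures: 146 mL.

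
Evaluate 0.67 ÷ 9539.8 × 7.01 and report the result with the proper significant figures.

4.9 × 10⁻⁴

0.67 ÷ 9539.8 × 7.01 = 0.000492326883163…
Multiplication/division keeps the fewest significant figures: 0.67 → 2 s.f., 9539.8 → 5 s.f., 7.01 → 3 s.f.; limit is 2.
Rounded to 2 significant figures: 4.9 × 10⁻⁴.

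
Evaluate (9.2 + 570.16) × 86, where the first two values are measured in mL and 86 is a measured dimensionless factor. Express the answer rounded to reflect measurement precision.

9.2 mL + 570.16 mL = 579.36 mL; the sum is limited to 1 decimal place (4 s.f.).
Carrying full precision, 579.36 × 86 = 49824.96 mL; 86 has 2 s.f., so the result keeps min(4, 2) = 2 s.f.
Rounded to 2 significant figures: 5.0 × 10^4 mL.

5.0 × 10^4 mL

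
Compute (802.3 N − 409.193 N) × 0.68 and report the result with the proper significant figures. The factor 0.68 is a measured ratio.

2.7 × 10² N

802.3 N − 409.193 N = 393.107 N; the difference is limited to 1 decimal place (4 s.f.).
Carrying full precision, 393.107 × 0.68 = 267.31276 N; 0.68 has 2 s.f., so the result keeps min(4, 2) = 2 s.f.
Rounded to 2 significant figures: 2.7 × 10² N.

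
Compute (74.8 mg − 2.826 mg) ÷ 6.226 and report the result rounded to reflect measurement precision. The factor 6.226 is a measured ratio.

11.6 mg

74.8 mg − 2.826 mg = 71.974 mg; the difference is limited to 1 decimal place (3 s.f.).
Carrying full precision, 71.974 ÷ 6.226 = 11.5602312881… mg; 6.226 has 4 s.f., so the result keeps min(3, 4) = 3 s.f.
Rounded to 3 significant figures: 11.6 mg.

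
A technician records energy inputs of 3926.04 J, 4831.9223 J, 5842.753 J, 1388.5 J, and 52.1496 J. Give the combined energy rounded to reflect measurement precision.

3926.04 J + 4831.9223 J + 5842.753 J + 1388.5 J + 52.1496 J = 16041.3649 J.
Addition/subtraction keeps the fewest decimal places: 3926.04 → 2 decimal places, 4831.9223 → 4 decimal places, 5842.753 → 3 decimal places, 1388.5 → 1 decimal place, 52.1496 → 4 decimal places; limit is 1.
Rounded to 1 decimal place: 16041.4 J.

16041.4 J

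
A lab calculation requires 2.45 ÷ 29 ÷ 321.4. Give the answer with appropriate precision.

2.6 × 10^-4

2.45 ÷ 29 ÷ 321.4 = 0.000262858614252…
Multiplication/division keeps the fewest significant figures: 2.45 → 3 s.f., 29 → 2 s.f., 321.4 → 4 s.f.; limit is 2.
Rounded to 2 significant figures: 2.6 × 10^-4.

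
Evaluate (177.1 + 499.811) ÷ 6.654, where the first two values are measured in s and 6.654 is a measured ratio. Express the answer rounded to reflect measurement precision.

101.7 s

177.1 s + 499.811 s = 676.911 s; the sum is limited to 1 decimal place (4 s.f.).
Carrying full precision, 676.911 ÷ 6.654 = 101.72993688… s; 6.654 has 4 s.f., so the result keeps min(4, 4) = 4 s.f.
Rounded to 4 significant figures: 101.7 s.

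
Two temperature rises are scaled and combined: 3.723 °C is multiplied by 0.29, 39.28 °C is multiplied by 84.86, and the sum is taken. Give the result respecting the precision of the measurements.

3.723 × 0.29 = 1.07967 → 1.1 °C (2 s.f., last digit at the 10^-1 place).
39.28 × 84.86 = 3333.3008 → 3333 °C (4 s.f., last digit at the 10^0 place).
Sum: 3334.38047 °C; keep the coarser place, 10^0.
Result: 3334 °C.

3334 °C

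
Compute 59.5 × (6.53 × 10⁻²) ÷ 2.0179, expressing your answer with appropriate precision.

59.5 × (6.53 × 10⁻²) ÷ 2.0179 = 1.92544229149…
Multiplication/division keeps the fewest significant figures: 59.5 → 3 s.f., 6.53 × 10⁻² → 3 s.f., 2.0179 → 5 s.f.; limit is 3.
Rounded to 3 significant figures: 1.93.

1.93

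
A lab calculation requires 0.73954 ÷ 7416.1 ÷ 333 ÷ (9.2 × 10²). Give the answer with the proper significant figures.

3.3 × 10⁻¹⁰

0.73954 ÷ 7416.1 ÷ 333 ÷ (9.2 × 10²) = 3.25502276897 × 10^-10…
Multiplication/division keeps the fewest significant figures: 0.73954 → 5 s.f., 7416.1 → 5 s.f., 333 → 3 s.f., 9.2 × 10² → 2 s.f.; limit is 2.
Rounded to 2 significant figures: 3.3 × 10⁻¹⁰.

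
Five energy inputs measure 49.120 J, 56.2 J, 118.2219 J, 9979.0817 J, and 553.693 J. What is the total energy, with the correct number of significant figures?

10756.3 J

49.120 J + 56.2 J + 118.2219 J + 9979.0817 J + 553.693 J = 10756.3166 J.
Addition/subtraction keeps the fewest decimal places: 49.120 → 3 decimal places, 56.2 → 1 decimal place, 118.2219 → 4 decimal places, 9979.0817 → 4 decimal places, 553.693 → 3 decimal places; limit is 1.
Rounded to 1 decimal place: 10756.3 J.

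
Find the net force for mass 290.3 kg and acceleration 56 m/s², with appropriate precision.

1.6 × 10⁴ N

net force = 290.3 kg × 56 m/s² = 16256.8 N.
290.3 has 4 significant figures; 56 has 2.
Division/multiplication keeps the fewest: 2 significant figures.
Rounded: 1.6 × 10⁴ N.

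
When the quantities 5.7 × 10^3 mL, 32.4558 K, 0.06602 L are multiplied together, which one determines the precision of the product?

5.7 × 10^3 mL

5.7 × 10^3 mL → 2 s.f.; 32.4558 K → 6 s.f.; 0.06602 L → 4 s.f.
The fewest is 2 significant figures, from 5.7 × 10^3 mL.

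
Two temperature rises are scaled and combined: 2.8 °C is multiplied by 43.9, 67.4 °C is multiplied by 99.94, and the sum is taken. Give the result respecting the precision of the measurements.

2.8 × 43.9 = 122.92 → 1.2 × 10² °C (2 s.f., last digit at the 10^1 place).
67.4 × 99.94 = 6735.956 → 6.74 × 10³ °C (3 s.f., last digit at the 10^1 place).
Sum: 6858.876 °C; keep the coarser place, 10^1.
Result: 6.86 × 10³ °C.

6.86 × 10³ °C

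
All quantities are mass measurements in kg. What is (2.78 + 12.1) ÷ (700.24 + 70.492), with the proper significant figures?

0.0193

2.78 + 12.1 = 14.88, limited to 1 d.p. → 3 s.f.; 700.24 + 70.492 = 770.732, limited to 2 d.p. → 5 s.f.
Carrying full precision, 14.88 ÷ 770.732 = 0.0193063217824…; keep min(3, 5) = 3 s.f.
Rounded to 3 significant figures: 0.0193.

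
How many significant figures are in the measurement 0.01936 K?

4

0.01936: leading zeros are not significant.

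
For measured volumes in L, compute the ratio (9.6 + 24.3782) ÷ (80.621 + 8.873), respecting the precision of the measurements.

9.6 + 24.3782 = 33.9782, limited to 1 d.p. → 3 s.f.; 80.621 + 8.873 = 89.494, limited to 3 d.p. → 5 s.f.
Carrying full precision, 33.9782 ÷ 89.494 = 0.379670145485…; keep min(3, 5) = 3 s.f.
Rounded to 3 significant figures: 3.80 × 10^-1.

3.80 × 10^-1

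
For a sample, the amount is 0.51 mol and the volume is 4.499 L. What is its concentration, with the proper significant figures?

concentration = 0.51 mol ÷ 4.499 L = 0.113358524116… mol/L.
0.51 has 2 significant figures; 4.499 has 4.
Division/multiplication keeps the fewest: 2 significant figures.
Rounded: 0.11 mol/L.

0.11 mol/L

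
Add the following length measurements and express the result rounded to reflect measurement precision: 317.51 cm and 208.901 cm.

526.41 cm

317.51 cm + 208.901 cm = 526.411 cm.
Addition/subtraction keeps the fewest decimal places: 317.51 → 2 decimal places, 208.901 → 3 decimal places; limit is 2.
Rounded to 2 decimal places: 526.41 cm.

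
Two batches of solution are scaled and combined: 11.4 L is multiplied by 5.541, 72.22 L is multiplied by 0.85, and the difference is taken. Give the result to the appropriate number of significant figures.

2 L

11.4 × 5.541 = 63.1674 → 63.2 L (3 s.f., last digit at the 10^-1 place).
72.22 × 0.85 = 61.387 → 61 L (2 s.f., last digit at the 10^0 place).
Difference: 1.7804 L; keep the coarser place, 10^0.
Result: 2 L.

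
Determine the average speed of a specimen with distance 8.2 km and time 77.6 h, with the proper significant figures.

0.11 km/h

average speed = 8.2 km ÷ 77.6 h = 0.105670103093… km/h.
8.2 has 2 significant figures; 77.6 has 3.
Division/multiplication keeps the fewest: 2 significant figures.
Rounded: 0.11 km/h.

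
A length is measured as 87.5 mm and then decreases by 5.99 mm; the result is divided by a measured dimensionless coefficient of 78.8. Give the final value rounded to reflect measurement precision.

87.5 mm − 5.99 mm = 81.51 mm; the difference is limited to 1 decimal place (3 s.f.).
Carrying full precision, 81.51 ÷ 78.8 = 1.03439086294… mm; 78.8 has 3 s.f., so the result keeps min(3, 3) = 3 s.f.
Rounded to 3 significant figures: 1.03 mm.

1.03 mm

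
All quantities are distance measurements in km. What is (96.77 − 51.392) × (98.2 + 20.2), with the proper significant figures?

96.77 − 51.392 = 45.378, limited to 2 d.p. → 4 s.f.; 98.2 + 20.2 = 118.4, limited to 1 d.p. → 4 s.f.
Carrying full precision, 45.378 × 118.4 = 5372.7552; keep min(4, 4) = 4 s.f.
Rounded to 4 significant figures: 5373 km².

5373 km²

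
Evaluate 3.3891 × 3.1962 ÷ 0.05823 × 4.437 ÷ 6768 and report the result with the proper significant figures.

0.1220

3.3891 × 3.1962 ÷ 0.05823 × 4.437 ÷ 6768 = 0.121955283251…
Multiplication/division keeps the fewest significant figures: 3.3891 → 5 s.f., 3.1962 → 5 s.f., 0.05823 → 4 s.f., 4.437 → 4 s.f., 6768 → 4 s.f.; limit is 4.
Rounded to 4 significant figures: 0.1220.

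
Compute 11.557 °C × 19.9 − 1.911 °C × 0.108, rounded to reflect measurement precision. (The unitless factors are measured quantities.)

11.557 × 19.9 = 229.9843 → 2.30 × 10² °C (3 s.f., last digit at the 10^0 place).
1.911 × 0.108 = 0.206388 → 0.206 °C (3 s.f., last digit at the 10^-3 place).
Difference: 229.777912 °C; keep the coarser place, 10^0.
Result: 230. °C.

230. °C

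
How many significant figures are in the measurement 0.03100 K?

4

0.03100: leading zeros are not significant; trailing zeros after a decimal point are significant.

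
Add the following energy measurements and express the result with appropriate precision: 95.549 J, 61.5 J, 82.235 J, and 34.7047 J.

95.549 J + 61.5 J + 82.235 J + 34.7047 J = 273.9887 J.
Addition/subtraction keeps the fewest decimal places: 95.549 → 3 decimal places, 61.5 → 1 decimal place, 82.235 → 3 decimal places, 34.7047 → 4 decimal places; limit is 1.
Rounded to 1 decimal place: 2.740 × 10^2 J.

2.740 × 10^2 J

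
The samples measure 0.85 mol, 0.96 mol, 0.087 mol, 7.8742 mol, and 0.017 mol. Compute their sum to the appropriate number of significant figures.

9.79 mol

0.85 mol + 0.96 mol + 0.087 mol + 7.8742 mol + 0.017 mol = 9.7882 mol.
Addition/subtraction keeps the fewest decimal places: 0.85 → 2 decimal places, 0.96 → 2 decimal places, 0.087 → 3 decimal places, 7.8742 → 4 decimal places, 0.017 → 3 decimal places; limit is 2.
Rounded to 2 decimal places: 9.79 mol.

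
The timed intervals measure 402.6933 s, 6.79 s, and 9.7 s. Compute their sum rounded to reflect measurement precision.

419.2 s

402.6933 s + 6.79 s + 9.7 s = 419.1833 s.
Addition/subtraction keeps the fewest decimal places: 402.6933 → 4 decimal places, 6.79 → 2 decimal places, 9.7 → 1 decimal place; limit is 1.
Rounded to 1 decimal place: 419.2 s.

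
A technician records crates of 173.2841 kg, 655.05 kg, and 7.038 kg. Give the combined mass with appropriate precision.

835.37 kg

173.2841 kg + 655.05 kg + 7.038 kg = 835.3721 kg.
Addition/subtraction keeps the fewest decimal places: 173.2841 → 4 decimal places, 655.05 → 2 decimal places, 7.038 → 3 decimal places; limit is 2.
Rounded to 2 decimal places: 835.37 kg.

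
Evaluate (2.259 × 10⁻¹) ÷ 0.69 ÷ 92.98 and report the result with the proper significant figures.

0.0035

(2.259 × 10⁻¹) ÷ 0.69 ÷ 92.98 = 0.00352109383037…
Multiplication/division keeps the fewest significant figures: 2.259 × 10⁻¹ → 4 s.f., 0.69 → 2 s.f., 92.98 → 4 s.f.; limit is 2.
Rounded to 2 significant figures: 0.0035.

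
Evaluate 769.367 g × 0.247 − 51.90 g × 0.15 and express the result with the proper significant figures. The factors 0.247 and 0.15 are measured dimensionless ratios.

182 g

769.367 × 0.247 = 190.033649 → 190. g (3 s.f., last digit at the 10^0 place).
51.90 × 0.15 = 7.785 → 7.8 g (2 s.f., last digit at the 10^-1 place).
Difference: 182.248649 g; keep the coarser place, 10^0.
Result: 182 g.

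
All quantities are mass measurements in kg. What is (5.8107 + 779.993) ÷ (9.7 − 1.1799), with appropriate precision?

5.8107 + 779.993 = 785.8037, limited to 3 d.p. → 6 s.f.; 9.7 − 1.1799 = 8.5201, limited to 1 d.p. → 2 s.f.
Carrying full precision, 785.8037 ÷ 8.5201 = 92.229398716…; keep min(6, 2) = 2 s.f.
Rounded to 2 significant figures: 92.

92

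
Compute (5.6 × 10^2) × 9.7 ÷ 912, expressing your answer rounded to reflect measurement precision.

(5.6 × 10^2) × 9.7 ÷ 912 = 5.95614035088…
Multiplication/division keeps the fewest significant figures: 5.6 × 10^2 → 2 s.f., 9.7 → 2 s.f., 912 → 3 s.f.; limit is 2.
Rounded to 2 significant figures: 6.0.

6.0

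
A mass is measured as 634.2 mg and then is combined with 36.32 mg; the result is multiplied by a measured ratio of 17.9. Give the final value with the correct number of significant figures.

634.2 mg + 36.32 mg = 670.52 mg; the sum is limited to 1 decimal place (4 s.f.).
Carrying full precision, 670.52 × 17.9 = 12002.308 mg; 17.9 has 3 s.f., so the result keeps min(4, 3) = 3 s.f.
Rounded to 3 significant figures: 1.20 × 10^4 mg.

1.20 × 10^4 mg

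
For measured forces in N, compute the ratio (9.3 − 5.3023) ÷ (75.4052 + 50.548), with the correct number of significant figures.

9.3 − 5.3023 = 3.9977, limited to 1 d.p. → 2 s.f.; 75.4052 + 50.548 = 125.9532, limited to 3 d.p. → 6 s.f.
Carrying full precision, 3.9977 ÷ 125.9532 = 0.0317395667597…; keep min(2, 6) = 2 s.f.
Rounded to 2 significant figures: 0.032.

0.032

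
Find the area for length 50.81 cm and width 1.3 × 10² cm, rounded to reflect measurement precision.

area = 50.81 cm × 1.3 × 10² cm = 6605.3 cm².
50.81 has 4 significant figures; 1.3 × 10² has 2.
Division/multiplication keeps the fewest: 2 significant figures.
Rounded: 6.6 × 10³ cm².

6.6 × 10³ cm²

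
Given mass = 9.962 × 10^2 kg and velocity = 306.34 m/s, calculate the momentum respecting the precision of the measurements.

momentum = 9.962 × 10^2 kg × 306.34 m/s = 305175.908 kg·m/s.
9.962 × 10^2 has 4 significant figures; 306.34 has 5.
Division/multiplication keeps the fewest: 4 significant figures.
Rounded: 3.052 × 10^5 kg·m/s.

3.052 × 10^5 kg·m/s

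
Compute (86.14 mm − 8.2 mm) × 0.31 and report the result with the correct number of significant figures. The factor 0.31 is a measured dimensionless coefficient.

86.14 mm − 8.2 mm = 77.94 mm; the difference is limited to 1 decimal place (3 s.f.).
Carrying full precision, 77.94 × 0.31 = 24.1614 mm; 0.31 has 2 s.f., so the result keeps min(3, 2) = 2 s.f.
Rounded to 2 significant figures: 24 mm.

24 mm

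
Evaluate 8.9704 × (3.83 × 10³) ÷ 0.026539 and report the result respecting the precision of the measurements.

1.29 × 10⁶

8.9704 × (3.83 × 10³) ÷ 0.026539 = 1294571.46087…
Multiplication/division keeps the fewest significant figures: 8.9704 → 5 s.f., 3.83 × 10³ → 3 s.f., 0.026539 → 5 s.f.; limit is 3.
Rounded to 3 significant figures: 1.29 × 10⁶.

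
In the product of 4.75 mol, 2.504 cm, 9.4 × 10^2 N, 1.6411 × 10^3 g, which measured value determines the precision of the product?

4.75 mol → 3 s.f.; 2.504 cm → 4 s.f.; 9.4 × 10^2 N → 2 s.f.; 1.6411 × 10^3 g → 5 s.f.
The fewest is 2 significant figures, from 9.4 × 10^2 N.

9.4 × 10^2 N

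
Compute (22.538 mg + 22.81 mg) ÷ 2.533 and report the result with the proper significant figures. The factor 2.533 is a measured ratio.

22.538 mg + 22.81 mg = 45.348 mg; the sum is limited to 2 decimal places (4 s.f.).
Carrying full precision, 45.348 ÷ 2.533 = 17.9028819582… mg; 2.533 has 4 s.f., so the result keeps min(4, 4) = 4 s.f.
Rounded to 4 significant figures: 17.90 mg.

17.90 mg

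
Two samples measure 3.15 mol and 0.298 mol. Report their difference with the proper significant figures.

2.85 mol

3.15 mol − 0.298 mol = 2.852 mol.
Addition/subtraction keeps the fewest decimal places: 3.15 → 2 decimal places, 0.298 → 3 decimal places; limit is 2.
Rounded to 2 decimal places: 2.85 mol.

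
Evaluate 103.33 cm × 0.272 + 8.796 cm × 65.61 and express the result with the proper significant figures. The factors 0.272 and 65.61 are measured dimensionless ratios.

605.2 cm

103.33 × 0.272 = 28.10576 → 28.1 cm (3 s.f., last digit at the 10^-1 place).
8.796 × 65.61 = 577.10556 → 577.1 cm (4 s.f., last digit at the 10^-1 place).
Sum: 605.21132 cm; keep the coarser place, 10^-1.
Result: 605.2 cm.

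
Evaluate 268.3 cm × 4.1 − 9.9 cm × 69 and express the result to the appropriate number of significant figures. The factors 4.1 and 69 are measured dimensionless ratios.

268.3 × 4.1 = 1100.03 → 1.1 × 10^3 cm (2 s.f., last digit at the 10^2 place).
9.9 × 69 = 683.1 → 6.8 × 10^2 cm (2 s.f., last digit at the 10^1 place).
Difference: 416.93 cm; keep the coarser place, 10^2.
Result: 4 × 10^2 cm.

4 × 10^2 cm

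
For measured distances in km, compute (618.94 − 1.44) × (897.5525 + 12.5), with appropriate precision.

5.620 × 10⁵ km²

618.94 − 1.44 = 617.50, limited to 2 d.p. → 5 s.f.; 897.5525 + 12.5 = 910.0525, limited to 1 d.p. → 4 s.f.
Carrying full precision, 617.50 × 910.0525 = 561957.41875; keep min(5, 4) = 4 s.f.
Rounded to 4 significant figures: 5.620 × 10⁵ km².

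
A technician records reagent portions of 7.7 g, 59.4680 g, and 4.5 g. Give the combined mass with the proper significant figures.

71.7 g

7.7 g + 59.4680 g + 4.5 g = 71.6680 g.
Addition/subtraction keeps the fewest decimal places: 7.7 → 1 decimal place, 59.4680 → 4 decimal places, 4.5 → 1 decimal place; limit is 1.
Rounded to 1 decimal place: 71.7 g.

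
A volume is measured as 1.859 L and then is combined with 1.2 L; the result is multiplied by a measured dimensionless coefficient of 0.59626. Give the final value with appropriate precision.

1.8 L

1.859 L + 1.2 L = 3.059 L; the sum is limited to 1 decimal place (2 s.f.).
Carrying full precision, 3.059 × 0.59626 = 1.82395934 L; 0.59626 has 5 s.f., so the result keeps min(2, 5) = 2 s.f.
Rounded to 2 significant figures: 1.8 L.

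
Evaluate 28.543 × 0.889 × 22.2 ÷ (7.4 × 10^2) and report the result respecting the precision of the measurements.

28.543 × 0.889 × 22.2 ÷ (7.4 × 10^2) = 0.76124181
Multiplication/division keeps the fewest significant figures: 28.543 → 5 s.f., 0.889 → 3 s.f., 22.2 → 3 s.f., 7.4 × 10^2 → 2 s.f.; limit is 2.
Rounded to 2 significant figures: 0.76.

0.76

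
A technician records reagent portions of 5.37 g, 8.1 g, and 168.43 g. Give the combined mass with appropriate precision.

181.9 g

5.37 g + 8.1 g + 168.43 g = 181.90 g.
Addition/subtraction keeps the fewest decimal places: 5.37 → 2 decimal places, 8.1 → 1 decimal place, 168.43 → 2 decimal places; limit is 1.
Rounded to 1 decimal place: 181.9 g.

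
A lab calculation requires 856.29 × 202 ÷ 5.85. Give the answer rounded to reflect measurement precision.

856.29 × 202 ÷ 5.85 = 29567.6205128…
Multiplication/division keeps the fewest significant figures: 856.29 → 5 s.f., 202 → 3 s.f., 5.85 → 3 s.f.; limit is 3.
Rounded to 3 significant figures: 2.96 × 10⁴.

2.96 × 10⁴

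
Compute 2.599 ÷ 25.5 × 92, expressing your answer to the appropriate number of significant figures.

9.4

2.599 ÷ 25.5 × 92 = 9.37678431373…
Multiplication/division keeps the fewest significant figures: 2.599 → 4 s.f., 25.5 → 3 s.f., 92 → 2 s.f.; limit is 2.
Rounded to 2 significant figures: 9.4.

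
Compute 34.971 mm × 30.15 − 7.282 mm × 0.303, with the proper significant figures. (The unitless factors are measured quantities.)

34.971 × 30.15 = 1054.37565 → 1054 mm (4 s.f., last digit at the 10^0 place).
7.282 × 0.303 = 2.206446 → 2.21 mm (3 s.f., last digit at the 10^-2 place).
Difference: 1052.169204 mm; keep the coarser place, 10^0.
Result: 1052 mm.

1052 mm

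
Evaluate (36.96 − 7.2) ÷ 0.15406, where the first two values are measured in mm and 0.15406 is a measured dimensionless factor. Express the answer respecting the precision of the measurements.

193 mm

36.96 mm − 7.2 mm = 29.76 mm; the difference is limited to 1 decimal place (3 s.f.).
Carrying full precision, 29.76 ÷ 0.15406 = 193.171491627… mm; 0.15406 has 5 s.f., so the result keeps min(3, 5) = 3 s.f.
Rounded to 3 significant figures: 193 mm.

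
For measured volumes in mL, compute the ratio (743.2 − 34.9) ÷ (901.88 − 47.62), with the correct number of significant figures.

0.8291

743.2 − 34.9 = 708.3, limited to 1 d.p. → 4 s.f.; 901.88 − 47.62 = 854.26, limited to 2 d.p. → 5 s.f.
Carrying full precision, 708.3 ÷ 854.26 = 0.829138669726…; keep min(4, 5) = 4 s.f.
Rounded to 4 significant figures: 0.8291.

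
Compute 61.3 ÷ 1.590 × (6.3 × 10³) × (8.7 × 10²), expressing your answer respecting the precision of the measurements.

2.1 × 10⁸

61.3 ÷ 1.590 × (6.3 × 10³) × (8.7 × 10²) = 211311509.434…
Multiplication/division keeps the fewest significant figures: 61.3 → 3 s.f., 1.590 → 4 s.f., 6.3 × 10³ → 2 s.f., 8.7 × 10² → 2 s.f.; limit is 2.
Rounded to 2 significant figures: 2.1 × 10⁸.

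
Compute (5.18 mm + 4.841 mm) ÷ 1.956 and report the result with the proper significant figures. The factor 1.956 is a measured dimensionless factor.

5.18 mm + 4.841 mm = 10.021 mm; the sum is limited to 2 decimal places (4 s.f.).
Carrying full precision, 10.021 ÷ 1.956 = 5.12321063395… mm; 1.956 has 4 s.f., so the result keeps min(4, 4) = 4 s.f.
Rounded to 4 significant figures: 5.123 mm.

5.123 mm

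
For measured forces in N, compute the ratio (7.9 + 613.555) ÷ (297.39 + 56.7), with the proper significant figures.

7.9 + 613.555 = 621.455, limited to 1 d.p. → 4 s.f.; 297.39 + 56.7 = 354.09, limited to 1 d.p. → 4 s.f.
Carrying full precision, 621.455 ÷ 354.09 = 1.75507639301…; keep min(4, 4) = 4 s.f.
Rounded to 4 significant figures: 1.755.

1.755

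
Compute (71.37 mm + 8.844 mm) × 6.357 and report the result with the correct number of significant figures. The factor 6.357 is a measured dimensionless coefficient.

5.099 × 10² mm

71.37 mm + 8.844 mm = 80.214 mm; the sum is limited to 2 decimal places (4 s.f.).
Carrying full precision, 80.214 × 6.357 = 509.920398 mm; 6.357 has 4 s.f., so the result keeps min(4, 4) = 4 s.f.
Rounded to 4 significant figures: 5.099 × 10² mm.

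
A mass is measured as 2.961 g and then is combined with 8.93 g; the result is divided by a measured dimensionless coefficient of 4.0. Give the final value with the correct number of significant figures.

3.0 g

2.961 g + 8.93 g = 11.891 g; the sum is limited to 2 decimal places (4 s.f.).
Carrying full precision, 11.891 ÷ 4.0 = 2.97275 g; 4.0 has 2 s.f., so the result keeps min(4, 2) = 2 s.f.
Rounded to 2 significant figures: 3.0 g.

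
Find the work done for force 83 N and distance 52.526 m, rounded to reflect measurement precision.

work done = 83 N × 52.526 m = 4359.658 J.
83 has 2 significant figures; 52.526 has 5.
Division/multiplication keeps the fewest: 2 significant figures.
Rounded: 4.4 × 10^3 J.

4.4 × 10^3 J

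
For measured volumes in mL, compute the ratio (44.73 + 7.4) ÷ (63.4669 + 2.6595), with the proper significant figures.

44.73 + 7.4 = 52.13, limited to 1 d.p. → 3 s.f.; 63.4669 + 2.6595 = 66.1264, limited to 4 d.p. → 6 s.f.
Carrying full precision, 52.13 ÷ 66.1264 = 0.788338696799…; keep min(3, 6) = 3 s.f.
Rounded to 3 significant figures: 0.788.

0.788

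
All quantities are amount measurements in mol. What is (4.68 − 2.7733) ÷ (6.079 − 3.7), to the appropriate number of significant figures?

4.68 − 2.7733 = 1.9067, limited to 2 d.p. → 3 s.f.; 6.079 − 3.7 = 2.379, limited to 1 d.p. → 2 s.f.
Carrying full precision, 1.9067 ÷ 2.379 = 0.801471206389…; keep min(3, 2) = 2 s.f.
Rounded to 2 significant figures: 0.80.

0.80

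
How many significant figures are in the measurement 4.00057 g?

4.00057: zeros between nonzero digits are significant.

6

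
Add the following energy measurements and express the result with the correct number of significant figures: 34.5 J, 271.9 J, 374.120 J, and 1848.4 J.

2.5289 × 10³ J

34.5 J + 271.9 J + 374.120 J + 1848.4 J = 2528.920 J.
Addition/subtraction keeps the fewest decimal places: 34.5 → 1 decimal place, 271.9 → 1 decimal place, 374.120 → 3 decimal places, 1848.4 → 1 decimal place; limit is 1.
Rounded to 1 decimal place: 2.5289 × 10³ J.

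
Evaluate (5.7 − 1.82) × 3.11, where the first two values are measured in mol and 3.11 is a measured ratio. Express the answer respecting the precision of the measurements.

12 mol

5.7 mol − 1.82 mol = 3.88 mol; the difference is limited to 1 decimal place (2 s.f.).
Carrying full precision, 3.88 × 3.11 = 12.0668 mol; 3.11 has 3 s.f., so the result keeps min(2, 3) = 2 s.f.
Rounded to 2 significant figures: 12 mol.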